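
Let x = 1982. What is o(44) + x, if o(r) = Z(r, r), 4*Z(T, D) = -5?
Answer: 7923/4 ≈ 1980.8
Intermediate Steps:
Z(T, D) = -5/4 (Z(T, D) = (¼)*(-5) = -5/4)
o(r) = -5/4
o(44) + x = -5/4 + 1982 = 7923/4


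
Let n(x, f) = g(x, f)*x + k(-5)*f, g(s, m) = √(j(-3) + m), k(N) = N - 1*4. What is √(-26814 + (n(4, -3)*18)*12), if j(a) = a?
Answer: √(-20982 + 864*I*√6) ≈ 7.296 + 145.04*I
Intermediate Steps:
k(N) = -4 + N (k(N) = N - 4 = -4 + N)
g(s, m) = √(-3 + m)
n(x, f) = -9*f + x*√(-3 + f) (n(x, f) = √(-3 + f)*x + (-4 - 5)*f = x*√(-3 + f) - 9*f = -9*f + x*√(-3 + f))
√(-26814 + (n(4, -3)*18)*12) = √(-26814 + ((-9*(-3) + 4*√(-3 - 3))*18)*12) = √(-26814 + ((27 + 4*√(-6))*18)*12) = √(-26814 + ((27 + 4*(I*√6))*18)*12) = √(-26814 + ((27 + 4*I*√6)*18)*12) = √(-26814 + (486 + 72*I*√6)*12) = √(-26814 + (5832 + 864*I*√6)) = √(-20982 + 864*I*√6)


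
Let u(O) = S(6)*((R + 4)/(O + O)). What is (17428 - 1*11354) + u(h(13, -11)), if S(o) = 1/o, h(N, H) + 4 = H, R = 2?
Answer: 182219/30 ≈ 6074.0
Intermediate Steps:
h(N, H) = -4 + H
S(o) = 1/o
u(O) = 1/(2*O) (u(O) = ((2 + 4)/(O + O))/6 = (6/((2*O)))/6 = (6*(1/(2*O)))/6 = (3/O)/6 = 1/(2*O))
(17428 - 1*11354) + u(h(13, -11)) = (17428 - 1*11354) + 1/(2*(-4 - 11)) = (17428 - 11354) + (½)/(-15) = 6074 + (½)*(-1/15) = 6074 - 1/30 = 182219/30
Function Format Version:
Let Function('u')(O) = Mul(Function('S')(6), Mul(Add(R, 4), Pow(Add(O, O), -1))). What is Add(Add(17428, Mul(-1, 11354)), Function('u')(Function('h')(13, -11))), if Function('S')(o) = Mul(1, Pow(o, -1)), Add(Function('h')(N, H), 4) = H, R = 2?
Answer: Rational(182219, 30) ≈ 6074.0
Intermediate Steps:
Function('h')(N, H) = Add(-4, H)
Function('S')(o) = Pow(o, -1)
Function('u')(O) = Mul(Rational(1, 2), Pow(O, -1)) (Function('u')(O) = Mul(Pow(6, -1), Mul(Add(2, 4), Pow(Add(O, O), -1))) = Mul(Rational(1, 6), Mul(6, Pow(Mul(2, O), -1))) = Mul(Rational(1, 6), Mul(6, Mul(Rational(1, 2), Pow(O, -1)))) = Mul(Rational(1, 6), Mul(3, Pow(O, -1))) = Mul(Rational(1, 2), Pow(O, -1)))
Add(Add(17428, Mul(-1, 11354)), Function('u')(Function('h')(13, -11))) = Add(Add(17428, Mul(-1, 11354)), Mul(Rational(1, 2), Pow(Add(-4, -11), -1))) = Add(Add(17428, -11354), Mul(Rational(1, 2), Pow(-15, -1))) = Add(6074, Mul(Rational(1, 2), Rational(-1, 15))) = Add(6074, Rational(-1, 30)) = Rational(182219, 30)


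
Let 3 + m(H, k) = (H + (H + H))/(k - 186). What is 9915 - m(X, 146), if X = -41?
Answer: 396597/40 ≈ 9914.9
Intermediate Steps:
m(H, k) = -3 + 3*H/(-186 + k) (m(H, k) = -3 + (H + (H + H))/(k - 186) = -3 + (H + 2*H)/(-186 + k) = -3 + (3*H)/(-186 + k) = -3 + 3*H/(-186 + k))
9915 - m(X, 146) = 9915 - 3*(186 - 41 - 1*146)/(-186 + 146) = 9915 - 3*(186 - 41 - 146)/(-40) = 9915 - 3*(-1)*(-1)/40 = 9915 - 1*3/40 = 9915 - 3/40 = 396597/40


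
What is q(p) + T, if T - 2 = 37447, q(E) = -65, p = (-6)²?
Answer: 37384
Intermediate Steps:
p = 36
T = 37449 (T = 2 + 37447 = 37449)
q(p) + T = -65 + 37449 = 37384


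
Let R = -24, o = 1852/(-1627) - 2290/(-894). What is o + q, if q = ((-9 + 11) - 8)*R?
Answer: 105761807/727269 ≈ 145.42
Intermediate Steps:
o = 1035071/727269 (o = 1852*(-1/1627) - 2290*(-1/894) = -1852/1627 + 1145/447 = 1035071/727269 ≈ 1.4232)
q = 144 (q = ((-9 + 11) - 8)*(-24) = (2 - 8)*(-24) = -6*(-24) = 144)
o + q = 1035071/727269 + 144 = 105761807/727269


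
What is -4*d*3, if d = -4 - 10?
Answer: 168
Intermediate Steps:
d = -14
-4*d*3 = -4*(-14)*3 = 56*3 = 168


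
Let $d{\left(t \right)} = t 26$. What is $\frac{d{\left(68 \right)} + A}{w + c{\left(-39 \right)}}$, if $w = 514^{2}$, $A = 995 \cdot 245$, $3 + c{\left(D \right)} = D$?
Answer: $\frac{245543}{264154} \approx 0.92954$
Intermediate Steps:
$c{\left(D \right)} = -3 + D$
$d{\left(t \right)} = 26 t$
$A = 243775$
$w = 264196$
$\frac{d{\left(68 \right)} + A}{w + c{\left(-39 \right)}} = \frac{26 \cdot 68 + 243775}{264196 - 42} = \frac{1768 + 243775}{264196 - 42} = \frac{245543}{264154}$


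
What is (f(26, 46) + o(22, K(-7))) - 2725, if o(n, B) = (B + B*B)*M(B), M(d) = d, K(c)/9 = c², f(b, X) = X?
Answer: 85957923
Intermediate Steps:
K(c) = 9*c²
o(n, B) = B*(B + B²) (o(n, B) = (B + B*B)*B = (B + B²)*B = B*(B + B²))
(f(26, 46) + o(22, K(-7))) - 2725 = (46 + (9*(-7)²)²*(1 + 9*(-7)²)) - 2725 = (46 + (9*49)²*(1 + 9*49)) - 2725 = (46 + 441²*(1 + 441)) - 2725 = (46 + 194481*442) - 2725 = (46 + 85960602) - 2725 = 85960648 - 2725 = 85957923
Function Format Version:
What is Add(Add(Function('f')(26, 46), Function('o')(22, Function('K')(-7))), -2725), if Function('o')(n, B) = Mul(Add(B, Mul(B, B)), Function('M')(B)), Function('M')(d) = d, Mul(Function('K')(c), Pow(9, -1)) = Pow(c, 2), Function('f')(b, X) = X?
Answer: 85957923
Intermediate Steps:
Function('K')(c) = Mul(9, Pow(c, 2))
Function('o')(n, B) = Mul(B, Add(B, Pow(B, 2))) (Function('o')(n, B) = Mul(Add(B, Mul(B, B)), B) = Mul(Add(B, Pow(B, 2)), B) = Mul(B, Add(B, Pow(B, 2))))
Add(Add(Function('f')(26, 46), Function('o')(22, Function('K')(-7))), -2725) = Add(Add(46, Mul(Pow(Mul(9, Pow(-7, 2)), 2), Add(1, Mul(9, Pow(-7, 2))))), -2725) = Add(Add(46, Mul(Pow(Mul(9, 49), 2), Add(1, Mul(9, 49)))), -2725) = Add(Add(46, Mul(Pow(441, 2), Add(1, 441))), -2725) = Add(Add(46, Mul(194481, 442)), -2725) = Add(Add(46, 85960602), -2725) = Add(85960648, -2725) = 85957923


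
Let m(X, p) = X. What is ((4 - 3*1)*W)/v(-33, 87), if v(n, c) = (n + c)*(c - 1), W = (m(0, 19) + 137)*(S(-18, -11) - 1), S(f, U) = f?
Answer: -2603/4644 ≈ -0.56051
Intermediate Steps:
W = -2603 (W = (0 + 137)*(-18 - 1) = 137*(-19) = -2603)
v(n, c) = (-1 + c)*(c + n) (v(n, c) = (c + n)*(-1 + c) = (-1 + c)*(c + n))
((4 - 3*1)*W)/v(-33, 87) = ((4 - 3*1)*(-2603))/(87**2 - 1*87 - 1*(-33) + 87*(-33)) = ((4 - 3)*(-2603))/(7569 - 87 + 33 - 2871) = (1*(-2603))/4644 = -2603*1/4644 = -2603/4644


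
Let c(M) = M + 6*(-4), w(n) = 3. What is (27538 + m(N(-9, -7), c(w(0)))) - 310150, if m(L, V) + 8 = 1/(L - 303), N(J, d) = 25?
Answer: -78568361/278 ≈ -2.8262e+5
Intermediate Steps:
c(M) = -24 + M (c(M) = M - 24 = -24 + M)
m(L, V) = -8 + 1/(-303 + L) (m(L, V) = -8 + 1/(L - 303) = -8 + 1/(-303 + L))
(27538 + m(N(-9, -7), c(w(0)))) - 310150 = (27538 + (2425 - 8*25)/(-303 + 25)) - 310150 = (27538 + (2425 - 200)/(-278)) - 310150 = (27538 - 1/278*2225) - 310150 = (27538 - 2225/278) - 310150 = 7653339/278 - 310150 = -78568361/278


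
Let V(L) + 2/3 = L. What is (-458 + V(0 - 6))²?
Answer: 1943236/9 ≈ 2.1592e+5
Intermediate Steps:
V(L) = -⅔ + L
(-458 + V(0 - 6))² = (-458 + (-⅔ + (0 - 6)))² = (-458 + (-⅔ - 6))² = (-458 - 20/3)² = (-1394/3)² = 1943236/9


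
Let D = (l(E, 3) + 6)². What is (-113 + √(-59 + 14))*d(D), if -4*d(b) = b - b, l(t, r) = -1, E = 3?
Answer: 0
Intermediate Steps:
D = 25 (D = (-1 + 6)² = 5² = 25)
d(b) = 0 (d(b) = -(b - b)/4 = -¼*0 = 0)
(-113 + √(-59 + 14))*d(D) = (-113 + √(-59 + 14))*0 = (-113 + √(-45))*0 = (-113 + 3*I*√5)*0 = 0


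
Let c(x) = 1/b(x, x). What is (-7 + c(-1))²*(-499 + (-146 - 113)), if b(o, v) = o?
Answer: -48512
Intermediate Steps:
c(x) = 1/x
(-7 + c(-1))²*(-499 + (-146 - 113)) = (-7 + 1/(-1))²*(-499 + (-146 - 113)) = (-7 - 1)²*(-499 - 259) = (-8)²*(-758) = 64*(-758) = -48512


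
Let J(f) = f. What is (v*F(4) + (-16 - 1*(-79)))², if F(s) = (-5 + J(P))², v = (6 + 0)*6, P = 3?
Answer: 42849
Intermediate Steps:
v = 36 (v = 6*6 = 36)
F(s) = 4 (F(s) = (-5 + 3)² = (-2)² = 4)
(v*F(4) + (-16 - 1*(-79)))² = (36*4 + (-16 - 1*(-79)))² = (144 + (-16 + 79))² = (144 + 63)² = 207² = 42849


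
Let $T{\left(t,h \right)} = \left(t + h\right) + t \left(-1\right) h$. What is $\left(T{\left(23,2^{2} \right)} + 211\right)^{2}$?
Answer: $21316$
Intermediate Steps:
$T{\left(t,h \right)} = h + t - h t$ ($T{\left(t,h \right)} = \left(h + t\right) + - t h = \left(h + t\right) - h t = h + t - h t$)
$\left(T{\left(23,2^{2} \right)} + 211\right)^{2} = \left(\left(2^{2} + 23 - 2^{2} \cdot 23\right) + 211\right)^{2} = \left(\left(4 + 23 - 4 \cdot 23\right) + 211\right)^{2} = \left(\left(4 + 23 - 92\right) + 211\right)^{2} = \left(-65 + 211\right)^{2} = 146^{2} = 21316$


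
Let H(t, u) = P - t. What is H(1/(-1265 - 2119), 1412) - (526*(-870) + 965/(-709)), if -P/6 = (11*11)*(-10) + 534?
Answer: 1107682179325/2399256 ≈ 4.6168e+5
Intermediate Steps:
P = 4056 (P = -6*((11*11)*(-10) + 534) = -6*(121*(-10) + 534) = -6*(-1210 + 534) = -6*(-676) = 4056)
H(t, u) = 4056 - t
H(1/(-1265 - 2119), 1412) - (526*(-870) + 965/(-709)) = (4056 - 1/(-1265 - 2119)) - (526*(-870) + 965/(-709)) = (4056 - 1/(-3384)) - (-457620 + 965*(-1/709)) = (4056 - 1*(-1/3384)) - (-457620 - 965/709) = (4056 + 1/3384) - 1*(-324453545/709) = 13725505/3384 + 324453545/709 = 1107682179325/2399256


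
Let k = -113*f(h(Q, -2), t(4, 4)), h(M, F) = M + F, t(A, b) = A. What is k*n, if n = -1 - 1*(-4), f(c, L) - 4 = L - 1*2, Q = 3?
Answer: -2034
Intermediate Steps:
h(M, F) = F + M
f(c, L) = 2 + L (f(c, L) = 4 + (L - 1*2) = 4 + (L - 2) = 4 + (-2 + L) = 2 + L)
k = -678 (k = -113*(2 + 4) = -113*6 = -678)
n = 3 (n = -1 + 4 = 3)
k*n = -678*3 = -2034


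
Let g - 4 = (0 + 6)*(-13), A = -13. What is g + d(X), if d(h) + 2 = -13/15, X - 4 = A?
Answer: -1153/15 ≈ -76.867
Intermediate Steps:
X = -9 (X = 4 - 13 = -9)
g = -74 (g = 4 + (0 + 6)*(-13) = 4 + 6*(-13) = 4 - 78 = -74)
d(h) = -43/15 (d(h) = -2 - 13/15 = -43/15)
g + d(X) = -74 - 43/15 = -1153/15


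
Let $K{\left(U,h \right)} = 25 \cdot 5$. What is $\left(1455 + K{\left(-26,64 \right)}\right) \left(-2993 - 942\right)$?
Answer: $-6217300$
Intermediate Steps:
$K{\left(U,h \right)} = 125$
$\left(1455 + K{\left(-26,64 \right)}\right) \left(-2993 - 942\right) = \left(1455 + 125\right) \left(-2993 - 942\right) = 1580 \left(-3935\right) = -6217300$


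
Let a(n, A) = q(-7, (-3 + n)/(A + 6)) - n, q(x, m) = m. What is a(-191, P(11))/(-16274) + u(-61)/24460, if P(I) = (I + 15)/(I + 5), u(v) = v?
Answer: -153788547/12140892220 ≈ -0.012667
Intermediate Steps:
P(I) = (15 + I)/(5 + I)
a(n, A) = -n + (-3 + n)/(6 + A) (a(n, A) = (-3 + n)/(A + 6) - n = (-3 + n)/(6 + A) - n = -n + (-3 + n)/(6 + A))
a(-191, P(11))/(-16274) + u(-61)/24460 = ((-3 - 191 - 1*(-191)*(6 + (15 + 11)/(5 + 11)))/(6 + (15 + 11)/(5 + 11)))/(-16274) - 61/24460 = ((-3 - 191 - 1*(-191)*(6 + 26/16))/(6 + 26/16))*(-1/16274) - 61*1/24460 = ((-3 - 191 - 1*(-191)*(6 + (1/16)*26))/(6 + (1/16)*26))*(-1/16274) - 61/24460 = ((-3 - 191 - 1*(-191)*(6 + 13/8))/(6 + 13/8))*(-1/16274) - 61/24460 = ((-3 - 191 - 1*(-191)*61/8)/(61/8))*(-1/16274) - 61/24460 = (8*(-3 - 191 + 11651/8)/61)*(-1/16274) - 61/24460 = ((8/61)*(10099/8))*(-1/16274) - 61/24460 = (10099/61)*(-1/16274) - 61/24460 = -10099/992714 - 61/24460 = -153788547/12140892220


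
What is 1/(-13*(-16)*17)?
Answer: 1/3536 ≈ 0.00028281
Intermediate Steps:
1/(-13*(-16)*17) = 1/(208*17) = 1/3536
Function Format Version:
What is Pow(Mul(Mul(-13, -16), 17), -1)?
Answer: Rational(1, 3536) ≈ 0.00028281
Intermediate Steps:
Pow(Mul(Mul(-13, -16), 17), -1) = Pow(Mul(208, 17), -1) = Pow(3536, -1) = Rational(1, 3536)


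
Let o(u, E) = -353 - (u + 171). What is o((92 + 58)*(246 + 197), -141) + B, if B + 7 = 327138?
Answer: 260157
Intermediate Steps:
o(u, E) = -524 - u (o(u, E) = -353 - (171 + u) = -353 + (-171 - u) = -524 - u)
B = 327131 (B = -7 + 327138 = 327131)
o((92 + 58)*(246 + 197), -141) + B = (-524 - (92 + 58)*(246 + 197)) + 327131 = (-524 - 150*443) + 327131 = (-524 - 1*66450) + 327131 = (-524 - 66450) + 327131 = -66974 + 327131 = 260157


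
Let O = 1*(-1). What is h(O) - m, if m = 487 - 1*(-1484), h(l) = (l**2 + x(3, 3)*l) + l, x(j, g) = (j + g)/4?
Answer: -3945/2 ≈ -1972.5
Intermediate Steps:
x(j, g) = g/4 + j/4 (x(j, g) = (g + j)*(1/4) = g/4 + j/4)
O = -1
h(l) = l**2 + 5*l/2 (h(l) = (l**2 + ((1/4)*3 + (1/4)*3)*l) + l = (l**2 + (3/4 + 3/4)*l) + l = (l**2 + 3*l/2) + l = l**2 + 5*l/2)
m = 1971 (m = 487 + 1484 = 1971)
h(O) - m = (1/2)*(-1)*(5 + 2*(-1)) - 1*1971 = (1/2)*(-1)*(5 - 2) - 1971 = (1/2)*(-1)*3 - 1971 = -3/2 - 1971 = -3945/2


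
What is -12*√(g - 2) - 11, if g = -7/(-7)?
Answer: -11 - 12*I ≈ -11.0 - 12.0*I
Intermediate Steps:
g = 1 (g = -7*(-⅐) = 1)
-12*√(g - 2) - 11 = -12*√(1 - 2) - 11 = -12*I - 11 = -11 - 12*I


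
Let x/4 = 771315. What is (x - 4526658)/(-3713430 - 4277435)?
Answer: 1441398/7990865 ≈ 0.18038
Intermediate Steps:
x = 3085260 (x = 4*771315 = 3085260)
(x - 4526658)/(-3713430 - 4277435) = (3085260 - 4526658)/(-3713430 - 4277435) = -1441398/(-7990865) = -1441398*(-1/7990865) = 1441398/7990865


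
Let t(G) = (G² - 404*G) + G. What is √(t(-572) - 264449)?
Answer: √293251 ≈ 541.53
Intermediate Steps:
t(G) = G² - 403*G
√(t(-572) - 264449) = √(-572*(-403 - 572) - 264449) = √(-572*(-975) - 264449) = √(557700 - 264449) = √293251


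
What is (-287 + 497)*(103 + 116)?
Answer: 45990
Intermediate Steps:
(-287 + 497)*(103 + 116) = 210*219 = 45990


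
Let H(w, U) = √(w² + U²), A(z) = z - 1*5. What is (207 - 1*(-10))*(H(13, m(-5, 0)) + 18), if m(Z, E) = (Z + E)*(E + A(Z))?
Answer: 3906 + 217*√2669 ≈ 15117.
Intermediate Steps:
A(z) = -5 + z (A(z) = z - 5 = -5 + z)
m(Z, E) = (E + Z)*(-5 + E + Z) (m(Z, E) = (Z + E)*(E + (-5 + Z)) = (E + Z)*(-5 + E + Z))
H(w, U) = √(U² + w²)
(207 - 1*(-10))*(H(13, m(-5, 0)) + 18) = (207 - 1*(-10))*(√((0² + 0*(-5) + 0*(-5 - 5) - 5*(-5 - 5))² + 13²) + 18) = (207 + 10)*(√((0 + 0 + 0*(-10) - 5*(-10))² + 169) + 18) = 217*(√((0 + 0 + 0 + 50)² + 169) + 18) = 217*(√(50² + 169) + 18) = 217*(√(2500 + 169) + 18) = 217*(√2669 + 18) = 217*(18 + √2669) = 3906 + 217*√2669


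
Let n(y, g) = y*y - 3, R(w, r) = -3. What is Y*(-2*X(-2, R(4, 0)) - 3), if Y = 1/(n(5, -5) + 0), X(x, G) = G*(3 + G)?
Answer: -3/22 ≈ -0.13636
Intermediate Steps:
n(y, g) = -3 + y² (n(y, g) = y² - 3 = -3 + y²)
Y = 1/22 (Y = 1/((-3 + 5²) + 0) = 1/((-3 + 25) + 0) = 1/(22 + 0) = 1/22 ≈ 0.045455)
Y*(-2*X(-2, R(4, 0)) - 3) = (-(-6)*(3 - 3) - 3)/22 = (-(-6)*0 - 3)/22 = (-2*0 - 3)/22 = (0 - 3)/22 = (1/22)*(-3) = -3/22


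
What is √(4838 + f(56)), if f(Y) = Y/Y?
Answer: √4839 ≈ 69.563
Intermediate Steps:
f(Y) = 1
√(4838 + f(56)) = √(4838 + 1) = √4839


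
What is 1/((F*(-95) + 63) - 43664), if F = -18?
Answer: -1/41891 ≈ -2.3871e-5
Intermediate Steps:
1/((F*(-95) + 63) - 43664) = 1/((-18*(-95) + 63) - 43664) = 1/((1710 + 63) - 43664) = 1/(1773 - 43664) = 1/(-41891) = -1/41891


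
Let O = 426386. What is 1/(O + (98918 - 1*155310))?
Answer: 1/369994 ≈ 2.7027e-6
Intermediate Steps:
1/(O + (98918 - 1*155310)) = 1/(426386 + (98918 - 1*155310)) = 1/(426386 + (98918 - 155310)) = 1/(426386 - 56392) = 1/369994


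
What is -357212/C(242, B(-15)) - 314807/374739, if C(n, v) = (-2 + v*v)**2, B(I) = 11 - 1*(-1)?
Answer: -35052259004/1889059299 ≈ -18.555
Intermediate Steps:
B(I) = 12 (B(I) = 11 + 1 = 12)
C(n, v) = (-2 + v**2)**2
-357212/C(242, B(-15)) - 314807/374739 = -357212/(-2 + 12**2)**2 - 314807/374739 = -357212/(-2 + 144)**2 - 314807*1/374739 = -357212/(142**2) - 314807/374739 = -357212/20164 - 314807/374739 = -357212*1/20164 - 314807/374739 = -89303/5041 - 314807/374739 = -35052259004/1889059299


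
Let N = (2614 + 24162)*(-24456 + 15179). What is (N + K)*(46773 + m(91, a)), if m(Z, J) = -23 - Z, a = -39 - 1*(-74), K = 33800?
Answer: -11588562945168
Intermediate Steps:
a = 35 (a = -39 + 74 = 35)
N = -248400952 (N = 26776*(-9277) = -248400952)
(N + K)*(46773 + m(91, a)) = (-248400952 + 33800)*(46773 + (-23 - 1*91)) = -248367152*(46773 + (-23 - 91)) = -248367152*(46773 - 114) = -248367152*46659 = -11588562945168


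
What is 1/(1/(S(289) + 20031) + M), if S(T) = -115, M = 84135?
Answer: 19916/1675632661 ≈ 1.1886e-5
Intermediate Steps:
1/(1/(S(289) + 20031) + M) = 1/(1/(-115 + 20031) + 84135) = 1/(1/19916 + 84135) = 1/(1675632661/19916) = 19916/1675632661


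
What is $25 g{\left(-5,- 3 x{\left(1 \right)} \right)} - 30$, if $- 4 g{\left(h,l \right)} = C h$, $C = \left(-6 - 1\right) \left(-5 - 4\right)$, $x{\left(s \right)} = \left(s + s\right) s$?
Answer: $\frac{7755}{4} \approx 1938.8$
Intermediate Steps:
$x{\left(s \right)} = 2 s^{2}$ ($x{\left(s \right)} = 2 s s = 2 s^{2}$)
$C = 63$ ($C = \left(-7\right) \left(-9\right) = 63$)
$g{\left(h,l \right)} = - \frac{63 h}{4}$
$25 g{\left(-5,- 3 x{\left(1 \right)} \right)} - 30 = 25 \left(\left(- \frac{63}{4}\right) \left(-5\right)\right) - 30 = 25 \cdot \frac{315}{4} - 30 = \frac{7875}{4} - 30 = \frac{7755}{4}$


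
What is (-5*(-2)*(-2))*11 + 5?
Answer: -215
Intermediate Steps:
(-5*(-2)*(-2))*11 + 5 = (10*(-2))*11 + 5 = -20*11 + 5 = -220 + 5 = -215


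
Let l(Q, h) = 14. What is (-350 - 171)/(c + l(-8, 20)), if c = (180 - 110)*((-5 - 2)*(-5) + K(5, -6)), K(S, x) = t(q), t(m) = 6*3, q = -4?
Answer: -521/3724 ≈ -0.13990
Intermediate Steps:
t(m) = 18
K(S, x) = 18
c = 3710 (c = (180 - 110)*((-5 - 2)*(-5) + 18) = 70*(-7*(-5) + 18) = 70*(35 + 18) = 70*53 = 3710)
(-350 - 171)/(c + l(-8, 20)) = (-350 - 171)/(3710 + 14) = -521/3724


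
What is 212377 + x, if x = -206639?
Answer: 5738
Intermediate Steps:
212377 + x = 212377 - 206639 = 5738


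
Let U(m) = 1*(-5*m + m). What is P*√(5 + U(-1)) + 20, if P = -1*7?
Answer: -1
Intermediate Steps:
P = -7
U(m) = -4*m (U(m) = 1*(-4*m) = -4*m)
P*√(5 + U(-1)) + 20 = -7*√(5 - 4*(-1)) + 20 = -7*√(5 + 4) + 20 = -7*√9 + 20 = -7*3 + 20 = -21 + 20 = -1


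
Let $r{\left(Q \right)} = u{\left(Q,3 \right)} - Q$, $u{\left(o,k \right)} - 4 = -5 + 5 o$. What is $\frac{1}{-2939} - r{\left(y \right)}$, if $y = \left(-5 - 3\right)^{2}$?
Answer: $- \frac{749446}{2939} \approx -255.0$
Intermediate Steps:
$y = 64$ ($y = \left(-8\right)^{2} = 64$)
$u{\left(o,k \right)} = -1 + 5 o$ ($u{\left(o,k \right)} = 4 + \left(-5 + 5 o\right) = -1 + 5 o$)
$r{\left(Q \right)} = -1 + 4 Q$ ($r{\left(Q \right)} = \left(-1 + 5 Q\right) - Q = -1 + 4 Q$)
$\frac{1}{-2939} - r{\left(y \right)} = \frac{1}{-2939} - \left(-1 + 4 \cdot 64\right) = - \frac{1}{2939} - \left(-1 + 256\right) = - \frac{1}{2939} - 255 = - \frac{749446}{2939}$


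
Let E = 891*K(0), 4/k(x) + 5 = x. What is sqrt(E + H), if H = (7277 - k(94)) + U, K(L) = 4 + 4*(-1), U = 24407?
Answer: 4*sqrt(15685538)/89 ≈ 178.00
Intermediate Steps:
k(x) = 4/(-5 + x)
K(L) = 0 (K(L) = 4 - 4 = 0)
E = 0 (E = 891*0 = 0)
H = 2819872/89 (H = (7277 - 4/(-5 + 94)) + 24407 = (7277 - 4/89) + 24407 = 647649/89 + 24407 = 2819872/89 ≈ 31684.)
sqrt(E + H) = sqrt(0 + 2819872/89) = sqrt(2819872/89) = 4*sqrt(15685538)/89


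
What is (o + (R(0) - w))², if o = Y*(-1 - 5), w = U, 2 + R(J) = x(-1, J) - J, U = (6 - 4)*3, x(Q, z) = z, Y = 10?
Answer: 4624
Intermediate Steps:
U = 6 (U = 2*3 = 6)
R(J) = -2 (R(J) = -2 + (J - J) = -2 + 0 = -2)
w = 6
o = -60 (o = 10*(-1 - 5) = 10*(-6) = -60)
(o + (R(0) - w))² = (-60 + (-2 - 1*6))² = (-60 + (-2 - 6))² = (-60 - 8)² = (-68)² = 4624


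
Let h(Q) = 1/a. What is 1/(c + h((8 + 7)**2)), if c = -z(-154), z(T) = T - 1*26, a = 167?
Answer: 167/30061 ≈ 0.0055554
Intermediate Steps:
z(T) = -26 + T (z(T) = T - 26 = -26 + T)
c = 180 (c = -(-26 - 154) = -1*(-180) = 180)
h(Q) = 1/167
1/(c + h((8 + 7)**2)) = 1/(180 + 1/167) = 1/(30061/167) = 167/30061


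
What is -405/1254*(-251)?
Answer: 33885/418 ≈ 81.065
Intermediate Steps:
-405/1254*(-251) = -405*1/1254*(-251) = -135/418*(-251) = 33885/418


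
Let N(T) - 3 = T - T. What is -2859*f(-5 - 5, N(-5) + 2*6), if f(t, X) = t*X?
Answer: 428850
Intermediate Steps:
N(T) = 3 (N(T) = 3 + (T - T) = 3 + 0 = 3)
f(t, X) = X*t
-2859*f(-5 - 5, N(-5) + 2*6) = -2859*(3 + 2*6)*(-5 - 5) = -2859*(3 + 12)*(-10) = -42885*(-10) = -2859*(-150) = 428850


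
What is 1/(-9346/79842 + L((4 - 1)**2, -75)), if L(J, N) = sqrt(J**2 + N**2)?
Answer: 186550833/9093551854217 + 4781058723*sqrt(634)/9093551854217 ≈ 0.013259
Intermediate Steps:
1/(-9346/79842 + L((4 - 1)**2, -75)) = 1/(-9346/79842 + sqrt(((4 - 1)**2)**2 + (-75)**2)) = 1/(-9346*1/79842 + sqrt((3**2)**2 + 5625)) = 1/(-4673/39921 + sqrt(9**2 + 5625)) = 1/(-4673/39921 + sqrt(81 + 5625)) = 1/(-4673/39921 + sqrt(5706)) = 1/(-4673/39921 + 3*sqrt(634))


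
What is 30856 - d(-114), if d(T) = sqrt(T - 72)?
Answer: 30856 - I*sqrt(186) ≈ 30856.0 - 13.638*I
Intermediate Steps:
d(T) = sqrt(-72 + T)
30856 - d(-114) = 30856 - sqrt(-72 - 114) = 30856 - sqrt(-186) = 30856 - I*sqrt(186)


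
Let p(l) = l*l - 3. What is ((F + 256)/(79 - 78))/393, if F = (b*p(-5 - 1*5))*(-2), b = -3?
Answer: 838/393 ≈ 2.1323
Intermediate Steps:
p(l) = -3 + l² (p(l) = l² - 3 = -3 + l²)
F = 582 (F = -3*(-3 + (-5 - 1*5)²)*(-2) = -3*(-3 + (-5 - 5)²)*(-2) = -3*(-3 + (-10)²)*(-2) = -3*(-3 + 100)*(-2) = -3*97*(-2) = -291*(-2) = 582)
((F + 256)/(79 - 78))/393 = ((582 + 256)/(79 - 78))/393 = (838/1)*(1/393) = (838*1)*(1/393) = 838*(1/393) = 838/393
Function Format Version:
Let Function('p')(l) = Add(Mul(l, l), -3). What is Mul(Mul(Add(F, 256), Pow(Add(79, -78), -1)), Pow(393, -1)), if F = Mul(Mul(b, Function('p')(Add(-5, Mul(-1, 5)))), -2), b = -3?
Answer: Rational(838, 393) ≈ 2.1323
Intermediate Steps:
Function('p')(l) = Add(-3, Pow(l, 2)) (Function('p')(l) = Add(Pow(l, 2), -3) = Add(-3, Pow(l, 2)))
F = 582 (F = Mul(Mul(-3, Add(-3, Pow(Add(-5, Mul(-1, 5)), 2))), -2) = Mul(Mul(-3, Add(-3, Pow(Add(-5, -5), 2))), -2) = Mul(Mul(-3, Add(-3, Pow(-10, 2))), -2) = Mul(Mul(-3, Add(-3, 100)), -2) = Mul(Mul(-3, 97), -2) = Mul(-291, -2) = 582)
Mul(Mul(Add(F, 256), Pow(Add(79, -78), -1)), Pow(393, -1)) = Mul(Mul(Add(582, 256), Pow(Add(79, -78), -1)), Pow(393, -1)) = Mul(Mul(838, Pow(1, -1)), Rational(1, 393)) = Mul(Mul(838, 1), Rational(1, 393)) = Mul(838, Rational(1, 393)) = Rational(838, 393)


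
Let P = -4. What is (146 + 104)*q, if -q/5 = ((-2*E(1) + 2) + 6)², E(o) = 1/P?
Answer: -180625/2 ≈ -90313.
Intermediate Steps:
E(o) = -¼ (E(o) = 1/(-4) = -¼)
q = -1445/4 (q = -5*((-2*(-¼) + 2) + 6)² = -5*((½ + 2) + 6)² = -5*(5/2 + 6)² = -5*(17/2)² = -5*289/4 = -1445/4 ≈ -361.25)
(146 + 104)*q = (146 + 104)*(-1445/4) = 250*(-1445/4) = -180625/2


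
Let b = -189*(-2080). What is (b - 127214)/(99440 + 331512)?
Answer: 132953/215476 ≈ 0.61702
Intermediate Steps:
b = 393120
(b - 127214)/(99440 + 331512) = (393120 - 127214)/(99440 + 331512) = 265906/430952 = 265906*(1/430952) = 132953/215476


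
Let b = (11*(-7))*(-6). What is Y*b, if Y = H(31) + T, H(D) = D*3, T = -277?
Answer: -85008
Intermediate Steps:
H(D) = 3*D
Y = -184 (Y = 3*31 - 277 = 93 - 277 = -184)
b = 462 (b = -77*(-6) = 462)
Y*b = -184*462 = -85008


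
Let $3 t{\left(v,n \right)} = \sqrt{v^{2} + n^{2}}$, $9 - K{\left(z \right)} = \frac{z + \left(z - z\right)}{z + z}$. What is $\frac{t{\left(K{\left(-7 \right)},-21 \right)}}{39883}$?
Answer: $\frac{\sqrt{2053}}{239298} \approx 0.00018935$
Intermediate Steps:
$K{\left(z \right)} = \frac{17}{2}$ ($K{\left(z \right)} = 9 - \frac{z + \left(z - z\right)}{z + z} = 9 - \frac{z + 0}{2 z} = 9 - z \frac{1}{2 z} = 9 - \frac{1}{2} = \frac{17}{2}$)
$t{\left(v,n \right)} = \frac{\sqrt{n^{2} + v^{2}}}{3}$ ($t{\left(v,n \right)} = \frac{\sqrt{v^{2} + n^{2}}}{3} = \frac{\sqrt{n^{2} + v^{2}}}{3}$)
$\frac{t{\left(K{\left(-7 \right)},-21 \right)}}{39883} = \frac{\frac{1}{3} \sqrt{\left(-21\right)^{2} + \left(\frac{17}{2}\right)^{2}}}{39883} = \frac{\sqrt{441 + \frac{289}{4}}}{3} \cdot \frac{1}{39883} = \frac{\sqrt{\frac{2053}{4}}}{3} \cdot \frac{1}{39883} = \frac{\frac{1}{2} \sqrt{2053}}{3} \cdot \frac{1}{39883} = \frac{\sqrt{2053}}{6} \cdot \frac{1}{39883} = \frac{\sqrt{2053}}{239298}$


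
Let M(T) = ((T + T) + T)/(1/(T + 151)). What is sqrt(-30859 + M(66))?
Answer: sqrt(12107) ≈ 110.03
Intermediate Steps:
M(T) = 3*T*(151 + T) (M(T) = (2*T + T)/(1/(151 + T)) = (3*T)*(151 + T) = 3*T*(151 + T))
sqrt(-30859 + M(66)) = sqrt(-30859 + 3*66*(151 + 66)) = sqrt(-30859 + 3*66*217) = sqrt(-30859 + 42966) = sqrt(12107)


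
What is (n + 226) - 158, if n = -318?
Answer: -250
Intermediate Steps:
(n + 226) - 158 = (-318 + 226) - 158 = -92 - 158 = -250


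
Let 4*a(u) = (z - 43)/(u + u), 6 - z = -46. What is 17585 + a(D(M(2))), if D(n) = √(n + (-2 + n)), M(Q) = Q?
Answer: 17585 + 9*√2/16 ≈ 17586.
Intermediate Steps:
z = 52 (z = 6 - 1*(-46) = 6 + 46 = 52)
D(n) = √(-2 + 2*n)
a(u) = 9/(8*u) (a(u) = ((52 - 43)/(u + u))/4 = (9/((2*u)))/4 = (9*(1/(2*u)))/4 = (9/(2*u))/4 = 9/(8*u))
17585 + a(D(M(2))) = 17585 + 9/(8*(√(-2 + 2*2))) = 17585 + 9/(8*(√(-2 + 4))) = 17585 + 9/(8*(√2)) = 17585 + 9*(√2/2)/8 = 17585 + 9*√2/16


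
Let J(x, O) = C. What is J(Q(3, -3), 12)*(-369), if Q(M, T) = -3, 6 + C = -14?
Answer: 7380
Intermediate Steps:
C = -20 (C = -6 - 14 = -20)
J(x, O) = -20
J(Q(3, -3), 12)*(-369) = -20*(-369) = 7380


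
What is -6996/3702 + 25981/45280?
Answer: -36766203/27937760 ≈ -1.3160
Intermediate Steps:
-6996/3702 + 25981/45280 = -6996*1/3702 + 25981*(1/45280) = -1166/617 + 25981/45280 = -36766203/27937760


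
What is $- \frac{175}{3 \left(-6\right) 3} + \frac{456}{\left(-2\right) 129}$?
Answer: $\frac{3421}{2322} \approx 1.4733$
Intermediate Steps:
$- \frac{175}{3 \left(-6\right) 3} + \frac{456}{\left(-2\right) 129} = - \frac{175}{\left(-18\right) 3} + \frac{456}{-258} = - \frac{175}{-54} + 456 \left(- \frac{1}{258}\right) = \left(-175\right) \left(- \frac{1}{54}\right) - \frac{76}{43} = \frac{175}{54} - \frac{76}{43} = \frac{3421}{2322}$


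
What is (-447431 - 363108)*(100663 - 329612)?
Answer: 185572093511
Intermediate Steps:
(-447431 - 363108)*(100663 - 329612) = -810539*(-228949) = 185572093511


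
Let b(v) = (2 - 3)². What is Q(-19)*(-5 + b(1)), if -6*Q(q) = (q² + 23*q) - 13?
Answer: -178/3 ≈ -59.333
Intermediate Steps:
b(v) = 1 (b(v) = (-1)² = 1)
Q(q) = 13/6 - 23*q/6 - q²/6 (Q(q) = -((q² + 23*q) - 13)/6 = -(-13 + q² + 23*q)/6 = 13/6 - 23*q/6 - q²/6)
Q(-19)*(-5 + b(1)) = (13/6 - 23/6*(-19) - ⅙*(-19)²)*(-5 + 1) = (13/6 + 437/6 - ⅙*361)*(-4) = (13/6 + 437/6 - 361/6)*(-4) = (89/6)*(-4) = -178/3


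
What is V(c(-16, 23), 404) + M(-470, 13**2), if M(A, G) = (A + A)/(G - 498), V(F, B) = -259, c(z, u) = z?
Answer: -1793/7 ≈ -256.14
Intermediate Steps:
M(A, G) = 2*A/(-498 + G) (M(A, G) = (2*A)/(-498 + G) = 2*A/(-498 + G))
V(c(-16, 23), 404) + M(-470, 13**2) = -259 + 2*(-470)/(-498 + 13**2) = -259 + 2*(-470)/(-498 + 169) = -259 + 2*(-470)/(-329) = -259 + 2*(-470)*(-1/329) = -259 + 20/7 = -1793/7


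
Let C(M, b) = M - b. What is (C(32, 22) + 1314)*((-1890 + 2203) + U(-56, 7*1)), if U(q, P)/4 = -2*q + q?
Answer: 710988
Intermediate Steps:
U(q, P) = -4*q (U(q, P) = 4*(-2*q + q) = 4*(-q) = -4*q)
(C(32, 22) + 1314)*((-1890 + 2203) + U(-56, 7*1)) = ((32 - 1*22) + 1314)*((-1890 + 2203) - 4*(-56)) = ((32 - 22) + 1314)*(313 + 224) = (10 + 1314)*537 = 1324*537 = 710988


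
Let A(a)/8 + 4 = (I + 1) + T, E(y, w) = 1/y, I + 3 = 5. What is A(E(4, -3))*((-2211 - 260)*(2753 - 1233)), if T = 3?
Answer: -60094720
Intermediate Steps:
I = 2 (I = -3 + 5 = 2)
A(a) = 16 (A(a) = -32 + 8*((2 + 1) + 3) = -32 + 8*(3 + 3) = -32 + 8*6 = -32 + 48 = 16)
A(E(4, -3))*((-2211 - 260)*(2753 - 1233)) = 16*((-2211 - 260)*(2753 - 1233)) = 16*(-2471*1520) = 16*(-3755920) = -60094720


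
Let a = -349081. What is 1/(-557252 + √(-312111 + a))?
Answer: -139313/77632613174 - I*√165298/155265226348 ≈ -1.7945e-6 - 2.6185e-9*I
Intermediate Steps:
1/(-557252 + √(-312111 + a)) = 1/(-557252 + √(-312111 - 349081)) = 1/(-557252 + √(-661192)) = 1/(-557252 + 2*I*√165298)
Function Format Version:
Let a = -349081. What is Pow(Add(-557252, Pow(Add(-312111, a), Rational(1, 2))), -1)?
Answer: Add(Rational(-139313, 77632613174), Mul(Rational(-1, 155265226348), I, Pow(165298, Rational(1, 2)))) ≈ Add(-1.7945e-6, Mul(-2.6185e-9, I))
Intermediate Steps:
Pow(Add(-557252, Pow(Add(-312111, a), Rational(1, 2))), -1) = Pow(Add(-557252, Pow(Add(-312111, -349081), Rational(1, 2))), -1) = Pow(Add(-557252, Pow(-661192, Rational(1, 2))), -1) = Pow(Add(-557252, Mul(2, I, Pow(165298, Rational(1, 2)))), -1)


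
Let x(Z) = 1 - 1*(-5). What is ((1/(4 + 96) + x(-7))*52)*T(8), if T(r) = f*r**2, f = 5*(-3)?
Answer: -1500096/5 ≈ -3.0002e+5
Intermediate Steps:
f = -15
x(Z) = 6 (x(Z) = 1 + 5 = 6)
T(r) = -15*r**2
((1/(4 + 96) + x(-7))*52)*T(8) = ((1/(4 + 96) + 6)*52)*(-15*8**2) = ((1/100 + 6)*52)*(-15*64) = ((1/100 + 6)*52)*(-960) = ((601/100)*52)*(-960) = (7813/25)*(-960) = -1500096/5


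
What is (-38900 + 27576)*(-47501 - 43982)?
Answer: 1035953492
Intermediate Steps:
(-38900 + 27576)*(-47501 - 43982) = -11324*(-91483) = 1035953492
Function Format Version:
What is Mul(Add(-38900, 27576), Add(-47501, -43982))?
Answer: 1035953492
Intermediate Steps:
Mul(Add(-38900, 27576), Add(-47501, -43982)) = Mul(-11324, -91483) = 1035953492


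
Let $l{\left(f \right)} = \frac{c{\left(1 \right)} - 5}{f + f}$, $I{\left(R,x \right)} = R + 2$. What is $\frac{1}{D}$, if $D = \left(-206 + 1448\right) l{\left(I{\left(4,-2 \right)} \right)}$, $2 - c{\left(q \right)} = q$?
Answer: $- \frac{1}{414} \approx -0.0024155$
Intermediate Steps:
$c{\left(q \right)} = 2 - q$
$I{\left(R,x \right)} = 2 + R$
$l{\left(f \right)} = - \frac{2}{f}$ ($l{\left(f \right)} = \frac{\left(2 - 1\right) - 5}{f + f} = \frac{\left(2 - 1\right) - 5}{2 f} = \left(1 - 5\right) \frac{1}{2 f} = - 4 \frac{1}{2 f} = - \frac{2}{f}$)
$D = -414$ ($D = \left(-206 + 1448\right) \left(- \frac{2}{2 + 4}\right) = 1242 \left(- \frac{2}{6}\right) = 1242 \left(\left(-2\right) \frac{1}{6}\right) = 1242 \left(- \frac{1}{3}\right) = -414$)
$\frac{1}{D} = \frac{1}{-414} = - \frac{1}{414}$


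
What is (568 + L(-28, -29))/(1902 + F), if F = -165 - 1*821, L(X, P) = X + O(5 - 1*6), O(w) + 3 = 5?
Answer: 271/458 ≈ 0.59170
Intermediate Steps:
O(w) = 2 (O(w) = -3 + 5 = 2)
L(X, P) = 2 + X (L(X, P) = X + 2 = 2 + X)
F = -986 (F = -165 - 821 = -986)
(568 + L(-28, -29))/(1902 + F) = (568 + (2 - 28))/(1902 - 986) = (568 - 26)/916 = 542*(1/916) = 271/458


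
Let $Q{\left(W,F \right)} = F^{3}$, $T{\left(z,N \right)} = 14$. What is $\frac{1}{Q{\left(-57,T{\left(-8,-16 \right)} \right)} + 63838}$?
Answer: $\frac{1}{66582} \approx 1.5019 \cdot 10^{-5}$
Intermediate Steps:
$\frac{1}{Q{\left(-57,T{\left(-8,-16 \right)} \right)} + 63838} = \frac{1}{14^{3} + 63838} = \frac{1}{2744 + 63838} = \frac{1}{66582}$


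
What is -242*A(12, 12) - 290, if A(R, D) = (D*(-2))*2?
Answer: 11326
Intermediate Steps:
A(R, D) = -4*D (A(R, D) = -2*D*2 = -4*D)
-242*A(12, 12) - 290 = -(-968)*12 - 290 = -242*(-48) - 290 = 11616 - 290 = 11326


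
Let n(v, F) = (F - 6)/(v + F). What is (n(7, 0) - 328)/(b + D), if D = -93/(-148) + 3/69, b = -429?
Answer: 7836008/10206203 ≈ 0.76777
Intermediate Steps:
n(v, F) = (-6 + F)/(F + v)
D = 2287/3404 (D = -93*(-1/148) + 3*(1/69) = 93/148 + 1/23 = 2287/3404 ≈ 0.67186)
(n(7, 0) - 328)/(b + D) = ((-6 + 0)/(0 + 7) - 328)/(-429 + 2287/3404) = (-6/7 - 328)/(-1458029/3404) = ((1/7)*(-6) - 328)*(-3404/1458029) = (-6/7 - 328)*(-3404/1458029) = -2302/7*(-3404/1458029) = 7836008/10206203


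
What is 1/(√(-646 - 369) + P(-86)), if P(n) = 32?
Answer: 32/2039 - I*√1015/2039 ≈ 0.015694 - 0.015625*I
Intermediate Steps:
1/(√(-646 - 369) + P(-86)) = 1/(√(-646 - 369) + 32) = 1/(√(-1015) + 32) = 1/(I*√1015 + 32) = 1/(32 + I*√1015)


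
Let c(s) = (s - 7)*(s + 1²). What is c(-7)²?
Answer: 7056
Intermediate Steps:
c(s) = (1 + s)*(-7 + s) (c(s) = (-7 + s)*(s + 1) = (-7 + s)*(1 + s) = (1 + s)*(-7 + s))
c(-7)² = (-7 + (-7)² - 6*(-7))² = (-7 + 49 + 42)² = 84² = 7056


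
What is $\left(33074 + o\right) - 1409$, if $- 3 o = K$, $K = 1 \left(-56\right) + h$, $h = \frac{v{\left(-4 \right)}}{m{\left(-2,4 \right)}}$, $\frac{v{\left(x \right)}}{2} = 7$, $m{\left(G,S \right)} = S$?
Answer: $\frac{63365}{2} \approx 31683.0$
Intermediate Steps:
$v{\left(x \right)} = 14$ ($v{\left(x \right)} = 2 \cdot 7 = 14$)
$h = \frac{7}{2}$ ($h = \frac{14}{4} = 14 \cdot \frac{1}{4} = \frac{7}{2} \approx 3.5$)
$K = - \frac{105}{2}$ ($K = 1 \left(-56\right) + \frac{7}{2} = -56 + \frac{7}{2} = - \frac{105}{2} \approx -52.5$)
$o = \frac{35}{2}$ ($o = \left(- \frac{1}{3}\right) \left(- \frac{105}{2}\right) = \frac{35}{2} \approx 17.5$)
$\left(33074 + o\right) - 1409 = \left(33074 + \frac{35}{2}\right) - 1409 = \frac{66183}{2} - 1409 = \frac{63365}{2}$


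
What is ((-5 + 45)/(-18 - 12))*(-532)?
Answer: 2128/3 ≈ 709.33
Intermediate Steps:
((-5 + 45)/(-18 - 12))*(-532) = (40/(-30))*(-532) = (40*(-1/30))*(-532) = -4/3*(-532) = 2128/3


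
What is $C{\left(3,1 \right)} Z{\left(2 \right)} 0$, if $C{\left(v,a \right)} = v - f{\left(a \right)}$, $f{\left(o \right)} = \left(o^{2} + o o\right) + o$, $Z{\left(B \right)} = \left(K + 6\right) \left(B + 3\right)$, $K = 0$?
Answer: $0$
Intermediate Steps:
$Z{\left(B \right)} = 18 + 6 B$ ($Z{\left(B \right)} = \left(0 + 6\right) \left(B + 3\right) = 6 \left(3 + B\right) = 18 + 6 B$)
$f{\left(o \right)} = o + 2 o^{2}$ ($f{\left(o \right)} = \left(o^{2} + o^{2}\right) + o = 2 o^{2} + o = o + 2 o^{2}$)
$C{\left(v,a \right)} = v - a \left(1 + 2 a\right)$
$C{\left(3,1 \right)} Z{\left(2 \right)} 0 = \left(3 - 1 \left(1 + 2 \cdot 1\right)\right) \left(18 + 6 \cdot 2\right) 0 = \left(3 - 1 \left(1 + 2\right)\right) \left(18 + 12\right) 0 = \left(3 - 1 \cdot 3\right) 30 \cdot 0 = \left(3 - 3\right) 30 \cdot 0 = 0 \cdot 30 \cdot 0 = 0 \cdot 0 = 0$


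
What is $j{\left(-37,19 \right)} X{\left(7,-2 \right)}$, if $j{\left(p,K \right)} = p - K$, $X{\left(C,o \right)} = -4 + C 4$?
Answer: $-1344$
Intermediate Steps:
$X{\left(C,o \right)} = -4 + 4 C$
$j{\left(-37,19 \right)} X{\left(7,-2 \right)} = \left(-37 - 19\right) \left(-4 + 4 \cdot 7\right) = \left(-37 - 19\right) \left(-4 + 28\right) = \left(-56\right) 24 = -1344$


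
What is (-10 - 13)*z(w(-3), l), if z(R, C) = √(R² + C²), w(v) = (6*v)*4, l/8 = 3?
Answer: -552*√10 ≈ -1745.6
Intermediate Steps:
l = 24 (l = 8*3 = 24)
w(v) = 24*v
z(R, C) = √(C² + R²)
(-10 - 13)*z(w(-3), l) = (-10 - 13)*√(24² + (24*(-3))²) = -23*√(576 + (-72)²) = -23*√(576 + 5184) = -552*√10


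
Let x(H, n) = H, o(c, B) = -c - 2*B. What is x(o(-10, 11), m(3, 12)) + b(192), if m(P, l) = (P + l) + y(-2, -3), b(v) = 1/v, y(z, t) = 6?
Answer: -2303/192 ≈ -11.995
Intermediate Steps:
m(P, l) = 6 + P + l (m(P, l) = (P + l) + 6 = 6 + P + l)
x(o(-10, 11), m(3, 12)) + b(192) = (-1*(-10) - 2*11) + 1/192 = (10 - 22) + 1/192 = -12 + 1/192 = -2303/192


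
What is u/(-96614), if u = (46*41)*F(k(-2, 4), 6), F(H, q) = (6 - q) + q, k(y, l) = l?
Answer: -5658/48307 ≈ -0.11713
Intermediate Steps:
F(H, q) = 6
u = 11316 (u = (46*41)*6 = 1886*6 = 11316)
u/(-96614) = 11316/(-96614) = 11316*(-1/96614) = -5658/48307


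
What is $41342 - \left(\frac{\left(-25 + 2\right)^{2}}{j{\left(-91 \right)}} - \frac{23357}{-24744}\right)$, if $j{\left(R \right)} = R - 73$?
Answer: $\frac{41943939125}{1014504} \approx 41344.0$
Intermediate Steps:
$j{\left(R \right)} = -73 + R$
$41342 - \left(\frac{\left(-25 + 2\right)^{2}}{j{\left(-91 \right)}} - \frac{23357}{-24744}\right) = 41342 - \left(\frac{\left(-25 + 2\right)^{2}}{-73 - 91} - \frac{23357}{-24744}\right) = 41342 - \left(\frac{\left(-23\right)^{2}}{-164} - - \frac{23357}{24744}\right) = 41342 - \left(529 \left(- \frac{1}{164}\right) + \frac{23357}{24744}\right) = 41342 - \left(- \frac{529}{164} + \frac{23357}{24744}\right) = 41342 - - \frac{2314757}{1014504} = 41342 + \frac{2314757}{1014504} = \frac{41943939125}{1014504}$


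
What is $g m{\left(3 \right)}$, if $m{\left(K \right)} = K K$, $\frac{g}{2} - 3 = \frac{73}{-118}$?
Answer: $\frac{2529}{59} \approx 42.864$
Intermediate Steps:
$g = \frac{281}{59}$ ($g = 6 + 2 \frac{73}{-118} = 6 + 2 \cdot 73 \left(- \frac{1}{118}\right) = 6 + 2 \left(- \frac{73}{118}\right) = 6 - \frac{73}{59} = \frac{281}{59} \approx 4.7627$)
$m{\left(K \right)} = K^{2}$
$g m{\left(3 \right)} = \frac{281 \cdot 3^{2}}{59} = \frac{281}{59} \cdot 9 = \frac{2529}{59}$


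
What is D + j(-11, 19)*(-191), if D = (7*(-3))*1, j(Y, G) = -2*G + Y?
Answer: 9338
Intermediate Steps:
j(Y, G) = Y - 2*G
D = -21 (D = -21*1 = -21)
D + j(-11, 19)*(-191) = -21 + (-11 - 2*19)*(-191) = -21 + (-11 - 38)*(-191) = -21 - 49*(-191) = -21 + 9359 = 9338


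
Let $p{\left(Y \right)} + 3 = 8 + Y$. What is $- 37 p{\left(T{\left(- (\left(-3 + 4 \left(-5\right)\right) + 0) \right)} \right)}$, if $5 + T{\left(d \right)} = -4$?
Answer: $148$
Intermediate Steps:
$T{\left(d \right)} = -9$ ($T{\left(d \right)} = -5 - 4 = -9$)
$p{\left(Y \right)} = 5 + Y$ ($p{\left(Y \right)} = -3 + \left(8 + Y\right) = 5 + Y$)
$- 37 p{\left(T{\left(- (\left(-3 + 4 \left(-5\right)\right) + 0) \right)} \right)} = - 37 \left(5 - 9\right) = \left(-37\right) \left(-4\right) = 148$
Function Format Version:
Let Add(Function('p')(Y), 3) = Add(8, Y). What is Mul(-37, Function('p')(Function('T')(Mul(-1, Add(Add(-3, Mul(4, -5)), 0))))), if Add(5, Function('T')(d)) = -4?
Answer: 148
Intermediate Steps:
Function('T')(d) = -9 (Function('T')(d) = Add(-5, -4) = -9)
Function('p')(Y) = Add(5, Y) (Function('p')(Y) = Add(-3, Add(8, Y)) = Add(5, Y))
Mul(-37, Function('p')(Function('T')(Mul(-1, Add(Add(-3, Mul(4, -5)), 0))))) = Mul(-37, Add(5, -9)) = Mul(-37, -4) = 148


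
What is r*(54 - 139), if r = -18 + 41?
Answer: -1955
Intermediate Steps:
r = 23
r*(54 - 139) = 23*(54 - 139) = 23*(-85) = -1955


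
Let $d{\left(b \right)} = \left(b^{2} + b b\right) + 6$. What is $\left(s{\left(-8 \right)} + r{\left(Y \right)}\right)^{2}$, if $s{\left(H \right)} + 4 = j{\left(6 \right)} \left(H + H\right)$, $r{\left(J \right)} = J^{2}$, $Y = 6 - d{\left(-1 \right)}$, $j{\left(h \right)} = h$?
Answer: $9216$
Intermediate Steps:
$d{\left(b \right)} = 6 + 2 b^{2}$ ($d{\left(b \right)} = \left(b^{2} + b^{2}\right) + 6 = 2 b^{2} + 6 = 6 + 2 b^{2}$)
$Y = -2$ ($Y = 6 - \left(6 + 2 \left(-1\right)^{2}\right) = 6 - \left(6 + 2 \cdot 1\right) = 6 - \left(6 + 2\right) = 6 - 8 = -2$)
$s{\left(H \right)} = -4 + 12 H$ ($s{\left(H \right)} = -4 + 6 \left(H + H\right) = -4 + 6 \cdot 2 H = -4 + 12 H$)
$\left(s{\left(-8 \right)} + r{\left(Y \right)}\right)^{2} = \left(\left(-4 + 12 \left(-8\right)\right) + \left(-2\right)^{2}\right)^{2} = \left(\left(-4 - 96\right) + 4\right)^{2} = \left(-100 + 4\right)^{2} = \left(-96\right)^{2} = 9216$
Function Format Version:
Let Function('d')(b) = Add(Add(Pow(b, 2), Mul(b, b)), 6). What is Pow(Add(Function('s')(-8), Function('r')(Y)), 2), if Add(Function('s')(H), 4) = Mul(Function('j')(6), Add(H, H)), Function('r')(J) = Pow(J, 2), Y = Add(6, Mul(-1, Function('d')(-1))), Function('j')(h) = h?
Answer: 9216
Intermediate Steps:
Function('d')(b) = Add(6, Mul(2, Pow(b, 2))) (Function('d')(b) = Add(Add(Pow(b, 2), Pow(b, 2)), 6) = Add(Mul(2, Pow(b, 2)), 6) = Add(6, Mul(2, Pow(b, 2))))
Y = -2 (Y = Add(6, Mul(-1, Add(6, Mul(2, Pow(-1, 2))))) = Add(6, Mul(-1, Add(6, Mul(2, 1)))) = Add(6, Mul(-1, Add(6, 2))) = Add(6, Mul(-1, 8)) = Add(6, -8) = -2)
Function('s')(H) = Add(-4, Mul(12, H)) (Function('s')(H) = Add(-4, Mul(6, Add(H, H))) = Add(-4, Mul(6, Mul(2, H))) = Add(-4, Mul(12, H)))
Pow(Add(Function('s')(-8), Function('r')(Y)), 2) = Pow(Add(Add(-4, Mul(12, -8)), Pow(-2, 2)), 2) = Pow(Add(Add(-4, -96), 4), 2) = Pow(Add(-100, 4), 2) = Pow(-96, 2) = 9216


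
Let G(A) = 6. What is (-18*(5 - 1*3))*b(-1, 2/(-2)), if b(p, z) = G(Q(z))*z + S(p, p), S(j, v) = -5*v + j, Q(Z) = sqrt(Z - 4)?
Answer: 72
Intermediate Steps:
Q(Z) = sqrt(-4 + Z)
S(j, v) = j - 5*v
b(p, z) = -4*p + 6*z (b(p, z) = 6*z + (p - 5*p) = 6*z - 4*p = -4*p + 6*z)
(-18*(5 - 1*3))*b(-1, 2/(-2)) = (-18*(5 - 1*3))*(-4*(-1) + 6*(2/(-2))) = (-18*(5 - 3))*(4 + 6*(2*(-1/2))) = (-18*2)*(4 + 6*(-1)) = -36*(4 - 6) = -36*(-2) = 72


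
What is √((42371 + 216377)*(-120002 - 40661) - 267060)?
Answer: 2*I*√10392874246 ≈ 2.0389e+5*I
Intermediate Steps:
√((42371 + 216377)*(-120002 - 40661) - 267060) = √(258748*(-160663) - 267060) = √(-41571229924 - 267060) = √(-41571496984) = 2*I*√10392874246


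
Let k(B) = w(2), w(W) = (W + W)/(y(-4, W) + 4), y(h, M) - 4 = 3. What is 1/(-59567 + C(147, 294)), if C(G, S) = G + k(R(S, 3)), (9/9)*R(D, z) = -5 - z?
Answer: -11/653616 ≈ -1.6829e-5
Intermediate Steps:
R(D, z) = -5 - z
y(h, M) = 7 (y(h, M) = 4 + 3 = 7)
w(W) = 2*W/11 (w(W) = (W + W)/(7 + 4) = (2*W)/11 = (2*W)*(1/11) = 2*W/11)
k(B) = 4/11 (k(B) = (2/11)*2 = 4/11)
C(G, S) = 4/11 + G (C(G, S) = G + 4/11 = 4/11 + G)
1/(-59567 + C(147, 294)) = 1/(-59567 + (4/11 + 147)) = 1/(-59567 + 1621/11) = 1/(-653616/11) = -11/653616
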